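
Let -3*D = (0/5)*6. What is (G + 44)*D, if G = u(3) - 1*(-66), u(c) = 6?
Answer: 0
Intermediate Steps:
G = 72 (G = 6 - 1*(-66) = 6 + 66 = 72)
D = 0 (D = -0/5*6/3 = -0*(⅕)*6/3 = -0*6 = -⅓*0 = 0)
(G + 44)*D = (72 + 44)*0 = 116*0 = 0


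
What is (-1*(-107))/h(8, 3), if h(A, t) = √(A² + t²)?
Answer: 107*√73/73 ≈ 12.523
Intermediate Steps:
(-1*(-107))/h(8, 3) = (-1*(-107))/(√(8² + 3²)) = 107/√(64 + 9) = 107/√73 = (√73/73)*107 = 107*√73/73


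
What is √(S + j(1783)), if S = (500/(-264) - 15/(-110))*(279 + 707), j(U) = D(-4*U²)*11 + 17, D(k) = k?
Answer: I*√152331097215/33 ≈ 11827.0*I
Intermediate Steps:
j(U) = 17 - 44*U² (j(U) = -4*U²*11 + 17 = -44*U² + 17 = 17 - 44*U²)
S = -57188/33 (S = (500*(-1/264) - 15*(-1/110))*986 = (-125/66 + 3/22)*986 = -58/33*986 = -57188/33 ≈ -1733.0)
√(S + j(1783)) = √(-57188/33 + (17 - 44*1783²)) = √(-57188/33 + (17 - 44*3179089)) = √(-57188/33 + (17 - 139879916)) = √(-57188/33 - 139879899) = √(-4616093855/33) = I*√152331097215/33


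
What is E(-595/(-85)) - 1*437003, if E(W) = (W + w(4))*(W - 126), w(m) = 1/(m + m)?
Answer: -3502807/8 ≈ -4.3785e+5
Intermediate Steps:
w(m) = 1/(2*m)
E(W) = (-126 + W)*(⅛ + W) (E(W) = (W + (½)/4)*(W - 126) = (W + (½)*(¼))*(-126 + W) = (W + ⅛)*(-126 + W) = (⅛ + W)*(-126 + W) = (-126 + W)*(⅛ + W))
E(-595/(-85)) - 1*437003 = (-63/4 + (-595/(-85))² - (-599165)/(8*(-85))) - 1*437003 = (-63/4 + (-595*(-1/85))² - (-599165)*(-1)/(8*85)) - 437003 = (-63/4 + 7² - 1007/8*7) - 437003 = (-63/4 + 49 - 7049/8) - 437003 = -6783/8 - 437003 = -3502807/8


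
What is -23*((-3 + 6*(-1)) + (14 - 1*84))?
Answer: 1817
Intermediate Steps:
-23*((-3 + 6*(-1)) + (14 - 1*84)) = -23*((-3 - 6) + (14 - 84)) = -23*(-9 - 70) = -23*(-79) = 1817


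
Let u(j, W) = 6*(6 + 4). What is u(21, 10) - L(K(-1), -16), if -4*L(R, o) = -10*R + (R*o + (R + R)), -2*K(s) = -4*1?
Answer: 48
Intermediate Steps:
u(j, W) = 60 (u(j, W) = 6*10 = 60)
K(s) = 2 (K(s) = -(-2) = -½*(-4) = 2)
L(R, o) = 2*R - R*o/4 (L(R, o) = -(-10*R + (R*o + (R + R)))/4 = -(-10*R + (R*o + 2*R))/4 = -(-10*R + (2*R + R*o))/4 = -(-8*R + R*o)/4 = 2*R - R*o/4)
u(21, 10) - L(K(-1), -16) = 60 - 2*(8 - 1*(-16))/4 = 60 - 2*(8 + 16)/4 = 60 - 2*24/4 = 60 - 1*12 = 60 - 12 = 48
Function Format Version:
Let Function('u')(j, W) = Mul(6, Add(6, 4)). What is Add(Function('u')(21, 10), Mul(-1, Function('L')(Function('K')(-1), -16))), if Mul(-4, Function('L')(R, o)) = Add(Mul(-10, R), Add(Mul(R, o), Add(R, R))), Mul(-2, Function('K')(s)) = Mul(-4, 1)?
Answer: 48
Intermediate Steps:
Function('u')(j, W) = 60 (Function('u')(j, W) = Mul(6, 10) = 60)
Function('K')(s) = 2 (Function('K')(s) = Mul(Rational(-1, 2), Mul(-4, 1)) = Mul(Rational(-1, 2), -4) = 2)
Function('L')(R, o) = Add(Mul(2, R), Mul(Rational(-1, 4), R, o)) (Function('L')(R, o) = Mul(Rational(-1, 4), Add(Mul(-10, R), Add(Mul(R, o), Add(R, R)))) = Mul(Rational(-1, 4), Add(Mul(-10, R), Add(Mul(R, o), Mul(2, R)))) = Mul(Rational(-1, 4), Add(Mul(-10, R), Add(Mul(2, R), Mul(R, o)))) = Mul(Rational(-1, 4), Add(Mul(-8, R), Mul(R, o))) = Add(Mul(2, R), Mul(Rational(-1, 4), R, o)))
Add(Function('u')(21, 10), Mul(-1, Function('L')(Function('K')(-1), -16))) = Add(60, Mul(-1, Mul(Rational(1, 4), 2, Add(8, Mul(-1, -16))))) = Add(60, Mul(-1, Mul(Rational(1, 4), 2, Add(8, 16)))) = Add(60, Mul(-1, Mul(Rational(1, 4), 2, 24))) = Add(60, Mul(-1, 12)) = Add(60, -12) = 48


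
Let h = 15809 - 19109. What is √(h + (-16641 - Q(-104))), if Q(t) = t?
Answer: I*√19837 ≈ 140.84*I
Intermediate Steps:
h = -3300
√(h + (-16641 - Q(-104))) = √(-3300 + (-16641 - 1*(-104))) = √(-3300 + (-16641 + 104)) = √(-3300 - 16537) = √(-19837) = I*√19837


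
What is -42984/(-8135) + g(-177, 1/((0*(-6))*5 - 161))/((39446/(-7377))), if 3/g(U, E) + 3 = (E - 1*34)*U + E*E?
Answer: 264404528613929547/50041150286604730 ≈ 5.2837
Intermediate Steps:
g(U, E) = 3/(-3 + E**2 + U*(-34 + E)) (g(U, E) = 3/(-3 + ((E - 1*34)*U + E*E)) = 3/(-3 + ((E - 34)*U + E**2)) = 3/(-3 + ((-34 + E)*U + E**2)) = 3/(-3 + (U*(-34 + E) + E**2)) = 3/(-3 + (E**2 + U*(-34 + E))) = 3/(-3 + E**2 + U*(-34 + E)))
-42984/(-8135) + g(-177, 1/((0*(-6))*5 - 161))/((39446/(-7377))) = -42984/(-8135) + (3/(-3 + (1/((0*(-6))*5 - 161))**2 - 34*(-177) - 177/((0*(-6))*5 - 161)))/((39446/(-7377))) = -42984*(-1/8135) + (3/(-3 + (1/(0*5 - 161))**2 + 6018 - 177/(0*5 - 161)))/((39446*(-1/7377))) = 42984/8135 + (3/(-3 + (1/(0 - 161))**2 + 6018 - 177/(0 - 161)))/(-39446/7377) = 42984/8135 + (3/(-3 + (1/(-161))**2 + 6018 - 177/(-161)))*(-7377/39446) = 42984/8135 + (3/(-3 + (-1/161)**2 + 6018 - 1/161*(-177)))*(-7377/39446) = 42984/8135 + (3/(-3 + 1/25921 + 6018 + 177/161))*(-7377/39446) = 42984/8135 + (3/(155943313/25921))*(-7377/39446) = 42984/8135 + (3*(25921/155943313))*(-7377/39446) = 42984/8135 + (77763/155943313)*(-7377/39446) = 42984/8135 - 573657651/6151339924598 = 264404528613929547/50041150286604730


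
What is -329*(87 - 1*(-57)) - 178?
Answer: -47554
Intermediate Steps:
-329*(87 - 1*(-57)) - 178 = -329*(87 + 57) - 178 = -329*144 - 178 = -47376 - 178 = -47554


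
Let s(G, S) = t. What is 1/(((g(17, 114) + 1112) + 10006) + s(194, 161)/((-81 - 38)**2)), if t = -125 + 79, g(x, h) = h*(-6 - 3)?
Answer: 14161/142912766 ≈ 9.9088e-5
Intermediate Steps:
g(x, h) = -9*h (g(x, h) = h*(-9) = -9*h)
t = -46
s(G, S) = -46
1/(((g(17, 114) + 1112) + 10006) + s(194, 161)/((-81 - 38)**2)) = 1/(((-9*114 + 1112) + 10006) - 46/(-81 - 38)**2) = 1/(((-1026 + 1112) + 10006) - 46/((-119)**2)) = 1/((86 + 10006) - 46/14161) = 1/(10092 - 46*1/14161) = 1/(10092 - 46/14161) = 1/(142912766/14161) = 14161/142912766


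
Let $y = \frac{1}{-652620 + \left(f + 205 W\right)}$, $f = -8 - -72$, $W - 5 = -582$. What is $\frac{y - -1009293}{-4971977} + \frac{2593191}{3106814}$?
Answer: $\frac{7521558439228671119}{11907186902002884798} \approx 0.63168$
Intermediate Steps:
$W = -577$ ($W = 5 - 582 = -577$)
$f = 64$ ($f = -8 + 72 = 64$)
$y = - \frac{1}{770841}$ ($y = \frac{1}{-652620 + \left(64 + 205 \left(-577\right)\right)} = \frac{1}{-652620 + \left(64 - 118285\right)} = \frac{1}{-652620 - 118221} = \frac{1}{-770841} = - \frac{1}{770841} \approx -1.2973 \cdot 10^{-6}$)
$\frac{y - -1009293}{-4971977} + \frac{2593191}{3106814} = \frac{- \frac{1}{770841} - -1009293}{-4971977} + \frac{2593191}{3106814} = \left(- \frac{1}{770841} + 1009293\right) \left(- \frac{1}{4971977}\right) + 2593191 \cdot \frac{1}{3106814} = \frac{778004425412}{770841} \left(- \frac{1}{4971977}\right) + \frac{2593191}{3106814} = - \frac{778004425412}{3832603722657} + \frac{2593191}{3106814} = \frac{7521558439228671119}{11907186902002884798}$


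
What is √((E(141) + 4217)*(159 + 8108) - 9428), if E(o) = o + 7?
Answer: √36076027 ≈ 6006.3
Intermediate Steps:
E(o) = 7 + o
√((E(141) + 4217)*(159 + 8108) - 9428) = √(((7 + 141) + 4217)*(159 + 8108) - 9428) = √((148 + 4217)*8267 - 9428) = √(4365*8267 - 9428) = √(36085455 - 9428) = √36076027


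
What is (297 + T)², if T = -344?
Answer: 2209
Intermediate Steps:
(297 + T)² = (297 - 344)² = (-47)² = 2209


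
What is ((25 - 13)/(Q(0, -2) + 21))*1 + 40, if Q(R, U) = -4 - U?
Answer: 772/19 ≈ 40.632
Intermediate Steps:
((25 - 13)/(Q(0, -2) + 21))*1 + 40 = ((25 - 13)/((-4 - 1*(-2)) + 21))*1 + 40 = (12/((-4 + 2) + 21))*1 + 40 = (12/(-2 + 21))*1 + 40 = (12/19)*1 + 40 = 12/19 + 40 = 772/19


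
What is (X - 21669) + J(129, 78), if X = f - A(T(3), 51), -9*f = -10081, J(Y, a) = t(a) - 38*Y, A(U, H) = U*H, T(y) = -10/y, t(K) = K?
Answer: -226826/9 ≈ -25203.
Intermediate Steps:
A(U, H) = H*U
J(Y, a) = a - 38*Y
f = 10081/9 (f = -⅑*(-10081) = 10081/9 ≈ 1120.1)
X = 11611/9 (X = 10081/9 - 51*(-10/3) = 10081/9 - 51*(-10*⅓) = 10081/9 - 51*(-10)/3 = 10081/9 - 1*(-170) = 10081/9 + 170 = 11611/9 ≈ 1290.1)
(X - 21669) + J(129, 78) = (11611/9 - 21669) + (78 - 38*129) = -183410/9 + (78 - 4902) = -183410/9 - 4824 = -226826/9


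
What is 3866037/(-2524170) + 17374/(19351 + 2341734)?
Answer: -605612469371/397318661630 ≈ -1.5242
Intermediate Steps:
3866037/(-2524170) + 17374/(19351 + 2341734) = 3866037*(-1/2524170) + 17374/2361085 = -1288679/841390 + 17374*(1/2361085) = -1288679/841390 + 17374/2361085 = -605612469371/397318661630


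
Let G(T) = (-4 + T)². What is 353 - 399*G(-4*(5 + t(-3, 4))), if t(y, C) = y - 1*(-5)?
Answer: -408223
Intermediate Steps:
t(y, C) = 5 + y (t(y, C) = y + 5 = 5 + y)
353 - 399*G(-4*(5 + t(-3, 4))) = 353 - 399*(-4 - 4*(5 + (5 - 3)))² = 353 - 399*(-4 - 4*(5 + 2))² = 353 - 399*(-4 - 4*7)² = 353 - 399*(-4 - 28)² = 353 - 399*(-32)² = 353 - 399*1024 = 353 - 408576 = -408223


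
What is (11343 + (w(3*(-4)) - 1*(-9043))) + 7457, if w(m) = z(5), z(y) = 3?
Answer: 27846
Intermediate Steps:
w(m) = 3
(11343 + (w(3*(-4)) - 1*(-9043))) + 7457 = (11343 + (3 - 1*(-9043))) + 7457 = (11343 + (3 + 9043)) + 7457 = (11343 + 9046) + 7457 = 20389 + 7457 = 27846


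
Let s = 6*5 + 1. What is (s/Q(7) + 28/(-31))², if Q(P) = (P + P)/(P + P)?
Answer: 870489/961 ≈ 905.82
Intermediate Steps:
Q(P) = 1 (Q(P) = (2*P)/((2*P)) = (2*P)*(1/(2*P)) = 1)
s = 31 (s = 30 + 1 = 31)
(s/Q(7) + 28/(-31))² = (31/1 + 28/(-31))² = (31*1 + 28*(-1/31))² = (31 - 28/31)² = (933/31)² = 870489/961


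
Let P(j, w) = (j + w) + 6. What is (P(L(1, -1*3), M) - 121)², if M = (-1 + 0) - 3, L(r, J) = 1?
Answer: 13924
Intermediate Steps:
M = -4 (M = -1 - 3 = -4)
P(j, w) = 6 + j + w
(P(L(1, -1*3), M) - 121)² = ((6 + 1 - 4) - 121)² = (3 - 121)² = (-118)² = 13924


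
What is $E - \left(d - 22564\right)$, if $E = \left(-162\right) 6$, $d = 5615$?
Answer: $15977$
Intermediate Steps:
$E = -972$
$E - \left(d - 22564\right) = -972 - \left(5615 - 22564\right) = -972 - -16949 = -972 + 16949 = 15977$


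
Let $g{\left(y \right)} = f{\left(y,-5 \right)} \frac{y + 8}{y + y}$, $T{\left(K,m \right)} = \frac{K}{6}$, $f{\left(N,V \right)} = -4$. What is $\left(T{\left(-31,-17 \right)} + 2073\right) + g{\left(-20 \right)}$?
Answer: $\frac{61999}{30} \approx 2066.6$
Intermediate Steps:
$T{\left(K,m \right)} = \frac{K}{6}$ ($T{\left(K,m \right)} = K \frac{1}{6} = \frac{K}{6}$)
$g{\left(y \right)} = - \frac{2 \left(8 + y\right)}{y}$ ($g{\left(y \right)} = - 4 \frac{y + 8}{y + y} = - 4 \frac{8 + y}{2 y} = - \frac{2 \left(8 + y\right)}{y}$)
$\left(T{\left(-31,-17 \right)} + 2073\right) + g{\left(-20 \right)} = \left(\frac{1}{6} \left(-31\right) + 2073\right) - \left(2 + \frac{16}{-20}\right) = \left(- \frac{31}{6} + 2073\right) - \frac{6}{5} = \frac{12407}{6} + \left(-2 + \frac{4}{5}\right) = \frac{12407}{6} - \frac{6}{5} = \frac{61999}{30}$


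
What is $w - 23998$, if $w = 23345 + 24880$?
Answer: $24227$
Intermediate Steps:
$w = 48225$
$w - 23998 = 48225 - 23998 = 24227$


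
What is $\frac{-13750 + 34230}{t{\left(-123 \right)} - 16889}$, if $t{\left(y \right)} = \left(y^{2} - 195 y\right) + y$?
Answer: $\frac{10240}{11051} \approx 0.92661$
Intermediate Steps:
$t{\left(y \right)} = y^{2} - 194 y$
$\frac{-13750 + 34230}{t{\left(-123 \right)} - 16889} = \frac{-13750 + 34230}{- 123 \left(-194 - 123\right) - 16889} = \frac{20480}{\left(-123\right) \left(-317\right) - 16889} = \frac{20480}{38991 - 16889} = \frac{20480}{22102} = 20480 \cdot \frac{1}{22102} = \frac{10240}{11051}$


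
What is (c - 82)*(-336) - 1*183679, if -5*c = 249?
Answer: -696971/5 ≈ -1.3939e+5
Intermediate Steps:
c = -249/5 (c = -1/5*249 = -249/5 ≈ -49.800)
(c - 82)*(-336) - 1*183679 = (-249/5 - 82)*(-336) - 1*183679 = -659/5*(-336) - 183679 = 221424/5 - 183679 = -696971/5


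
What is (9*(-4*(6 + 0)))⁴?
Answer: 2176782336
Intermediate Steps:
(9*(-4*(6 + 0)))⁴ = (9*(-4*6))⁴ = (9*(-24))⁴ = (-216)⁴ = 2176782336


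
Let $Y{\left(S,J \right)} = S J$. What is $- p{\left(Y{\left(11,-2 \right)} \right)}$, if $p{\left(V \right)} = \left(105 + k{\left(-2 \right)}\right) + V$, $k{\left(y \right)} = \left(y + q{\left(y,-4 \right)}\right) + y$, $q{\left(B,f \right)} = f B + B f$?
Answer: $-95$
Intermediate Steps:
$Y{\left(S,J \right)} = J S$
$q{\left(B,f \right)} = 2 B f$ ($q{\left(B,f \right)} = B f + B f = 2 B f$)
$k{\left(y \right)} = - 6 y$ ($k{\left(y \right)} = \left(y + 2 y \left(-4\right)\right) + y = \left(y - 8 y\right) + y = - 7 y + y = - 6 y$)
$p{\left(V \right)} = 117 + V$ ($p{\left(V \right)} = \left(105 - -12\right) + V = \left(105 + 12\right) + V = 117 + V$)
$- p{\left(Y{\left(11,-2 \right)} \right)} = - (117 - 22) = \left(-1\right) 95 = -95$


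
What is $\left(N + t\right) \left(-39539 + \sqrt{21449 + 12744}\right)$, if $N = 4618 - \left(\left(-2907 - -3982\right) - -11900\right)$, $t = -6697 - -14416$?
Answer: $25225882 - 638 \sqrt{34193} \approx 2.5108 \cdot 10^{7}$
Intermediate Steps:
$t = 7719$ ($t = -6697 + 14416 = 7719$)
$N = -8357$ ($N = 4618 - \left(\left(-2907 + 3982\right) + 11900\right) = 4618 - \left(1075 + 11900\right) = 4618 - 12975 = -8357$)
$\left(N + t\right) \left(-39539 + \sqrt{21449 + 12744}\right) = \left(-8357 + 7719\right) \left(-39539 + \sqrt{21449 + 12744}\right) = - 638 \left(-39539 + \sqrt{34193}\right) = 25225882 - 638 \sqrt{34193}$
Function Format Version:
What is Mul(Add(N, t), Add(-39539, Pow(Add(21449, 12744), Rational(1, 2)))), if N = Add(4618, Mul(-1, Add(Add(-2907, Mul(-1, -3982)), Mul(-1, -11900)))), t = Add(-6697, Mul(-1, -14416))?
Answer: Add(25225882, Mul(-638, Pow(34193, Rational(1, 2)))) ≈ 2.5108e+7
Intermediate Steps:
t = 7719 (t = Add(-6697, 14416) = 7719)
N = -8357 (N = Add(4618, Mul(-1, Add(Add(-2907, 3982), 11900))) = Add(4618, Mul(-1, Add(1075, 11900))) = Add(4618, Mul(-1, 12975)) = Add(4618, -12975) = -8357)
Mul(Add(N, t), Add(-39539, Pow(Add(21449, 12744), Rational(1, 2)))) = Mul(Add(-8357, 7719), Add(-39539, Pow(Add(21449, 12744), Rational(1, 2)))) = Mul(-638, Add(-39539, Pow(34193, Rational(1, 2)))) = Add(25225882, Mul(-638, Pow(34193, Rational(1, 2))))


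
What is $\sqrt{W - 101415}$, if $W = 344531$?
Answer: $2 \sqrt{60779} \approx 493.07$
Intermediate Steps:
$\sqrt{W - 101415} = \sqrt{344531 - 101415} = \sqrt{243116} = 2 \sqrt{60779}$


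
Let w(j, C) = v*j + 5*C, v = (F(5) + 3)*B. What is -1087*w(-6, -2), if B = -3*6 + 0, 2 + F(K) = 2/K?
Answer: -767422/5 ≈ -1.5348e+5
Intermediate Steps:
F(K) = -2 + 2/K
B = -18 (B = -18 + 0 = -18)
v = -126/5 (v = ((-2 + 2/5) + 3)*(-18) = ((-2 + 2*(⅕)) + 3)*(-18) = ((-2 + ⅖) + 3)*(-18) = (-8/5 + 3)*(-18) = (7/5)*(-18) = -126/5 ≈ -25.200)
w(j, C) = 5*C - 126*j/5 (w(j, C) = -126*j/5 + 5*C = 5*C - 126*j/5)
-1087*w(-6, -2) = -1087*(5*(-2) - 126/5*(-6)) = -1087*(-10 + 756/5) = -1087*706/5 = -767422/5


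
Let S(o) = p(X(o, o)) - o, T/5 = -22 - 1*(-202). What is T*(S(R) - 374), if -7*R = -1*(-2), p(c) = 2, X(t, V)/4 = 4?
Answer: -2341800/7 ≈ -3.3454e+5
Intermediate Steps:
X(t, V) = 16 (X(t, V) = 4*4 = 16)
T = 900 (T = 5*(-22 - 1*(-202)) = 5*(-22 + 202) = 5*180 = 900)
R = -2/7 (R = -(-1)*(-2)/7 = -⅐*2 = -2/7 ≈ -0.28571)
S(o) = 2 - o
T*(S(R) - 374) = 900*((2 - 1*(-2/7)) - 374) = 900*((2 + 2/7) - 374) = 900*(16/7 - 374) = 900*(-2602/7) = -2341800/7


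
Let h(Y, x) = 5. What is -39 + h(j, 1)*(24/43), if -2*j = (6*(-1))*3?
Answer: -1557/43 ≈ -36.209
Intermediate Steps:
j = 9 (j = -6*(-1)*3/2 = -(-3)*3 = -½*(-18) = 9)
-39 + h(j, 1)*(24/43) = -39 + 5*(24/43) = -39 + 120/43 = -1557/43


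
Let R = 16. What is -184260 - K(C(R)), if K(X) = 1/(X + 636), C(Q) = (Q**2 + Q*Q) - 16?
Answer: -208582321/1132 ≈ -1.8426e+5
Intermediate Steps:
C(Q) = -16 + 2*Q**2 (C(Q) = (Q**2 + Q**2) - 16 = 2*Q**2 - 16 = -16 + 2*Q**2)
K(X) = 1/(636 + X)
-184260 - K(C(R)) = -184260 - 1/(636 + (-16 + 2*16**2)) = -184260 - 1/(636 + (-16 + 2*256)) = -184260 - 1/(636 + (-16 + 512)) = -184260 - 1/(636 + 496) = -184260 - 1/1132 = -208582321/1132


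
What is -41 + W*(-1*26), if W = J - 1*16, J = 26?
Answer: -301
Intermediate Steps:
W = 10 (W = 26 - 1*16 = 26 - 16 = 10)
-41 + W*(-1*26) = -41 + 10*(-1*26) = -41 + 10*(-26) = -41 - 260 = -301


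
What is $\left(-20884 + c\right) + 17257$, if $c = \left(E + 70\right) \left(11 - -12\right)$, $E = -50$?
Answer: $-3167$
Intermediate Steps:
$c = 460$ ($c = \left(-50 + 70\right) \left(11 - -12\right) = 20 \left(11 + 12\right) = 20 \cdot 23 = 460$)
$\left(-20884 + c\right) + 17257 = \left(-20884 + 460\right) + 17257 = -20424 + 17257 = -3167$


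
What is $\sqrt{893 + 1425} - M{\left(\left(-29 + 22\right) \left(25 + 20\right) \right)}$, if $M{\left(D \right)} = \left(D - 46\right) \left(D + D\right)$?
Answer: $-227430 + \sqrt{2318} \approx -2.2738 \cdot 10^{5}$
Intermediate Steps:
$M{\left(D \right)} = 2 D \left(-46 + D\right)$ ($M{\left(D \right)} = \left(-46 + D\right) 2 D = 2 D \left(-46 + D\right)$)
$\sqrt{893 + 1425} - M{\left(\left(-29 + 22\right) \left(25 + 20\right) \right)} = \sqrt{893 + 1425} - 2 \left(-29 + 22\right) \left(25 + 20\right) \left(-46 + \left(-29 + 22\right) \left(25 + 20\right)\right) = \sqrt{2318} - 2 \left(\left(-7\right) 45\right) \left(-46 - 315\right) = \sqrt{2318} - 2 \left(-315\right) \left(-46 - 315\right) = \sqrt{2318} - 2 \left(-315\right) \left(-361\right) = \sqrt{2318} - 227430 = -227430 + \sqrt{2318}$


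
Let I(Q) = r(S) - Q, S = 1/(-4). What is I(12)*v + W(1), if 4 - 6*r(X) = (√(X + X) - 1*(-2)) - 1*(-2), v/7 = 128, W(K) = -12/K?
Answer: -10764 - 224*I*√2/3 ≈ -10764.0 - 105.59*I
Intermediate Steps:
v = 896 (v = 7*128 = 896)
S = -¼ ≈ -0.25000
r(X) = -√2*√X/6 (r(X) = ⅔ - ((√(X + X) - 1*(-2)) - 1*(-2))/6 = ⅔ - ((√(2*X) + 2) + 2)/6 = ⅔ - ((√2*√X + 2) + 2)/6 = ⅔ - ((2 + √2*√X) + 2)/6 = ⅔ - (4 + √2*√X)/6 = ⅔ + (-⅔ - √2*√X/6) = -√2*√X/6)
I(Q) = -Q - I*√2/12 (I(Q) = -√2*√(-¼)/6 - Q = -√2*I/2/6 - Q = -I*√2/12 - Q = -Q - I*√2/12)
I(12)*v + W(1) = (-1*12 - I*√2/12)*896 - 12/1 = (-12 - I*√2/12)*896 - 12*1 = (-10752 - 224*I*√2/3) - 12 = -10764 - 224*I*√2/3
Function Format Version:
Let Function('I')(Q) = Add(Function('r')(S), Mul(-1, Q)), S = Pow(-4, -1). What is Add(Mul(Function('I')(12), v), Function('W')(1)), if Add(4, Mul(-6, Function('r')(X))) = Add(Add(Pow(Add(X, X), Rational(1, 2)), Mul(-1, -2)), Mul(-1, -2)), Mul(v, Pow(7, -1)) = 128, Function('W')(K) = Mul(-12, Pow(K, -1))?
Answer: Add(-10764, Mul(Rational(-224, 3), I, Pow(2, Rational(1, 2)))) ≈ Add(-10764., Mul(-105.59, I))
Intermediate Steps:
v = 896 (v = Mul(7, 128) = 896)
S = Rational(-1, 4) ≈ -0.25000
Function('r')(X) = Mul(Rational(-1, 6), Pow(2, Rational(1, 2)), Pow(X, Rational(1, 2))) (Function('r')(X) = Add(Rational(2, 3), Mul(Rational(-1, 6), Add(Add(Pow(Add(X, X), Rational(1, 2)), Mul(-1, -2)), Mul(-1, -2)))) = Add(Rational(2, 3), Mul(Rational(-1, 6), Add(Add(Pow(Mul(2, X), Rational(1, 2)), 2), 2))) = Add(Rational(2, 3), Mul(Rational(-1, 6), Add(Add(Mul(Pow(2, Rational(1, 2)), Pow(X, Rational(1, 2))), 2), 2))) = Add(Rational(2, 3), Mul(Rational(-1, 6), Add(Add(2, Mul(Pow(2, Rational(1, 2)), Pow(X, Rational(1, 2)))), 2))) = Add(Rational(2, 3), Mul(Rational(-1, 6), Add(4, Mul(Pow(2, Rational(1, 2)), Pow(X, Rational(1, 2)))))) = Add(Rational(2, 3), Add(Rational(-2, 3), Mul(Rational(-1, 6), Pow(2, Rational(1, 2)), Pow(X, Rational(1, 2))))) = Mul(Rational(-1, 6), Pow(2, Rational(1, 2)), Pow(X, Rational(1, 2))))
Function('I')(Q) = Add(Mul(-1, Q), Mul(Rational(-1, 12), I, Pow(2, Rational(1, 2)))) (Function('I')(Q) = Add(Mul(Rational(-1, 6), Pow(2, Rational(1, 2)), Pow(Rational(-1, 4), Rational(1, 2))), Mul(-1, Q)) = Add(Mul(Rational(-1, 6), Pow(2, Rational(1, 2)), Mul(Rational(1, 2), I)), Mul(-1, Q)) = Add(Mul(Rational(-1, 12), I, Pow(2, Rational(1, 2))), Mul(-1, Q)) = Add(Mul(-1, Q), Mul(Rational(-1, 12), I, Pow(2, Rational(1, 2)))))
Add(Mul(Function('I')(12), v), Function('W')(1)) = Add(Mul(Add(Mul(-1, 12), Mul(Rational(-1, 12), I, Pow(2, Rational(1, 2)))), 896), Mul(-12, Pow(1, -1))) = Add(Mul(Add(-12, Mul(Rational(-1, 12), I, Pow(2, Rational(1, 2)))), 896), Mul(-12, 1)) = Add(Add(-10752, Mul(Rational(-224, 3), I, Pow(2, Rational(1, 2)))), -12) = Add(-10764, Mul(Rational(-224, 3), I, Pow(2, Rational(1, 2))))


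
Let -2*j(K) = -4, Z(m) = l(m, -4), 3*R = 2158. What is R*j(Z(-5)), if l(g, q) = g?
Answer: 4316/3 ≈ 1438.7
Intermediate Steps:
R = 2158/3 (R = (⅓)*2158 = 2158/3 ≈ 719.33)
Z(m) = m
j(K) = 2 (j(K) = -½*(-4) = 2)
R*j(Z(-5)) = (2158/3)*2 = 4316/3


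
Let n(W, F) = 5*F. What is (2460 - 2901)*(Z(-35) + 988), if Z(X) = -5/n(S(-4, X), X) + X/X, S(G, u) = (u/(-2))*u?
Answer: -2180808/5 ≈ -4.3616e+5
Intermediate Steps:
S(G, u) = -u**2/2 (S(G, u) = (u*(-1/2))*u = (-u/2)*u = -u**2/2)
Z(X) = 1 - 1/X (Z(X) = -5*1/(5*X) + X/X = -1/X + 1 = 1 - 1/X)
(2460 - 2901)*(Z(-35) + 988) = (2460 - 2901)*((-1 - 35)/(-35) + 988) = -441*(-1/35*(-36) + 988) = -441*(36/35 + 988) = -441*34616/35 = -2180808/5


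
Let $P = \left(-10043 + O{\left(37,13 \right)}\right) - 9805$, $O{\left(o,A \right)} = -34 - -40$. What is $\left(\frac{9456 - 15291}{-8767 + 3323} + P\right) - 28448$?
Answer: $- \frac{262884925}{5444} \approx -48289.0$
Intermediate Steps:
$O{\left(o,A \right)} = 6$ ($O{\left(o,A \right)} = -34 + 40 = 6$)
$P = -19842$ ($P = \left(-10043 + 6\right) - 9805 = -10037 - 9805 = -19842$)
$\left(\frac{9456 - 15291}{-8767 + 3323} + P\right) - 28448 = \left(\frac{9456 - 15291}{-8767 + 3323} - 19842\right) - 28448 = \left(- \frac{5835}{-5444} - 19842\right) - 28448 = \left(\left(-5835\right) \left(- \frac{1}{5444}\right) - 19842\right) - 28448 = \left(\frac{5835}{5444} - 19842\right) - 28448 = - \frac{108014013}{5444} - 28448 = - \frac{262884925}{5444}$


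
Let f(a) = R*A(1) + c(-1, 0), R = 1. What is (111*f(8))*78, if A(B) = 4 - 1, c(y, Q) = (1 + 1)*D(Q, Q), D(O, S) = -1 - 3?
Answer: -43290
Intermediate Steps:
D(O, S) = -4
c(y, Q) = -8 (c(y, Q) = (1 + 1)*(-4) = 2*(-4) = -8)
A(B) = 3
f(a) = -5 (f(a) = 1*3 - 8 = 3 - 8 = -5)
(111*f(8))*78 = (111*(-5))*78 = -555*78 = -43290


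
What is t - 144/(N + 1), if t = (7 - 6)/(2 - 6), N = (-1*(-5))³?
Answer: -39/28 ≈ -1.3929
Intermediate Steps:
N = 125 (N = 5³ = 125)
t = -¼ (t = 1/(-4) = -¼*1 = -¼ ≈ -0.25000)
t - 144/(N + 1) = -¼ - 144/(125 + 1) = -¼ - 144/126 = -¼ - 144*1/126 = -¼ - 8/7 = -39/28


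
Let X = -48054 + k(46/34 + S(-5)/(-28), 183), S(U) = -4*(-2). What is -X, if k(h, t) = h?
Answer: 5718299/119 ≈ 48053.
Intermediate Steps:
S(U) = 8
X = -5718299/119 (X = -48054 + (46/34 + 8/(-28)) = -48054 + (46*(1/34) + 8*(-1/28)) = -48054 + (23/17 - 2/7) = -48054 + 127/119 = -5718299/119 ≈ -48053.)
-X = -1*(-5718299/119) = 5718299/119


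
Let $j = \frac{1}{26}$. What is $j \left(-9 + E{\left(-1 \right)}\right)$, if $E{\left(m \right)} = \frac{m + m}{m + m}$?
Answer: $- \frac{4}{13} \approx -0.30769$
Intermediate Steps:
$E{\left(m \right)} = 1$ ($E{\left(m \right)} = \frac{2 m}{2 m} = 2 m \frac{1}{2 m} = 1$)
$j = \frac{1}{26} \approx 0.038462$
$j \left(-9 + E{\left(-1 \right)}\right) = \frac{-9 + 1}{26} = \frac{1}{26} \left(-8\right) = - \frac{4}{13}$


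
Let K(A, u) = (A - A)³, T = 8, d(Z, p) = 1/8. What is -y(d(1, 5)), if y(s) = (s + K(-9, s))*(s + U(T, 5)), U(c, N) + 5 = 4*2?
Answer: -25/64 ≈ -0.39063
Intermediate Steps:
d(Z, p) = ⅛
U(c, N) = 3 (U(c, N) = -5 + 4*2 = -5 + 8 = 3)
K(A, u) = 0 (K(A, u) = 0³ = 0)
y(s) = s*(3 + s) (y(s) = (s + 0)*(s + 3) = s*(3 + s))
-y(d(1, 5)) = -(3 + ⅛)/8 = -25/(8*8) = -1*25/64 = -25/64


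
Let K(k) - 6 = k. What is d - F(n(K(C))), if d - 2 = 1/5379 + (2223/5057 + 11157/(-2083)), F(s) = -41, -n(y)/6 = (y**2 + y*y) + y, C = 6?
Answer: 165988472006/4358533773 ≈ 38.084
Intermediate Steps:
K(k) = 6 + k
n(y) = -12*y**2 - 6*y (n(y) = -6*((y**2 + y*y) + y) = -6*((y**2 + y**2) + y) = -6*(2*y**2 + y) = -6*(y + 2*y**2) = -12*y**2 - 6*y)
d = -12711412687/4358533773 (d = 2 + (1/5379 + (2223/5057 + 11157/(-2083))) = 2 + (1/5379 + (2223*(1/5057) + 11157*(-1/2083))) = 2 + (1/5379 + (171/389 - 11157/2083)) = 2 + (1/5379 - 3983880/810287) = 2 - 21428480233/4358533773 = -12711412687/4358533773 ≈ -2.9164)
d - F(n(K(C))) = -12711412687/4358533773 - 1*(-41) = -12711412687/4358533773 + 41 = 165988472006/4358533773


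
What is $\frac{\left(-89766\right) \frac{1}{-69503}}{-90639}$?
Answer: $- \frac{9974}{699964713} \approx -1.4249 \cdot 10^{-5}$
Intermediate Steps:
$\frac{\left(-89766\right) \frac{1}{-69503}}{-90639} = \left(-89766\right) \left(- \frac{1}{69503}\right) \left(- \frac{1}{90639}\right) = \frac{89766}{69503} \left(- \frac{1}{90639}\right) = - \frac{9974}{699964713}$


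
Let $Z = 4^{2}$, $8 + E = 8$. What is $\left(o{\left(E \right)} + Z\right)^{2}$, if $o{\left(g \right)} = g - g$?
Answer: $256$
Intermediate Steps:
$E = 0$ ($E = -8 + 8 = 0$)
$Z = 16$
$o{\left(g \right)} = 0$
$\left(o{\left(E \right)} + Z\right)^{2} = \left(0 + 16\right)^{2} = 16^{2} = 256$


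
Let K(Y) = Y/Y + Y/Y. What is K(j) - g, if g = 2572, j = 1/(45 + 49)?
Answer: -2570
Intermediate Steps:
j = 1/94 ≈ 0.010638
K(Y) = 2 (K(Y) = 1 + 1 = 2)
K(j) - g = 2 - 1*2572 = 2 - 2572 = -2570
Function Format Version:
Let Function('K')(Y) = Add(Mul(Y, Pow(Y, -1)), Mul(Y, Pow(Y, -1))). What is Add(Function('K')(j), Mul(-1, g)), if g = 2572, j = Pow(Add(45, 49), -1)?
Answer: -2570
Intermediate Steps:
j = Rational(1, 94) (j = Pow(94, -1) = Rational(1, 94) ≈ 0.010638)
Function('K')(Y) = 2 (Function('K')(Y) = Add(1, 1) = 2)
Add(Function('K')(j), Mul(-1, g)) = Add(2, Mul(-1, 2572)) = Add(2, -2572) = -2570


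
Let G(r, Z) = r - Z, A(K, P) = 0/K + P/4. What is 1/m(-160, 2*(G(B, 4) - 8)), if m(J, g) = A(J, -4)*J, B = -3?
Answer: 1/160 ≈ 0.0062500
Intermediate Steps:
A(K, P) = P/4 (A(K, P) = 0 + P*(1/4) = 0 + P/4 = P/4)
m(J, g) = -J (m(J, g) = ((1/4)*(-4))*J = -J)
1/m(-160, 2*(G(B, 4) - 8)) = 1/(-1*(-160)) = 1/160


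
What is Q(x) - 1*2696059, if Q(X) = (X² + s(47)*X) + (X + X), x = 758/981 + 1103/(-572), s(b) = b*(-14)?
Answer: -848666605744291463/314869121424 ≈ -2.6953e+6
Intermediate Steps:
s(b) = -14*b
x = -648467/561132 (x = 758*(1/981) + 1103*(-1/572) = 758/981 - 1103/572 = -648467/561132 ≈ -1.1556)
Q(X) = X² - 656*X (Q(X) = (X² + (-14*47)*X) + (X + X) = (X² - 658*X) + 2*X = X² - 656*X)
Q(x) - 1*2696059 = -648467*(-656 - 648467/561132)/561132 - 1*2696059 = -648467/561132*(-368751059/561132) - 2696059 = 239122892976553/314869121424 - 2696059 = -848666605744291463/314869121424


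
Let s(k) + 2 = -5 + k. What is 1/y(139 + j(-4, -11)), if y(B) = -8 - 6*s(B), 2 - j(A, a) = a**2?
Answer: -1/86 ≈ -0.011628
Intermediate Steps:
j(A, a) = 2 - a**2
s(k) = -7 + k (s(k) = -2 + (-5 + k) = -7 + k)
y(B) = 34 - 6*B (y(B) = -8 - 6*(-7 + B) = -8 + (42 - 6*B) = 34 - 6*B)
1/y(139 + j(-4, -11)) = 1/(34 - 6*(139 + (2 - 1*(-11)**2))) = 1/(34 - 6*(139 + (2 - 1*121))) = 1/(34 - 6*(139 + (2 - 121))) = 1/(34 - 6*(139 - 119)) = 1/(34 - 6*20) = 1/(34 - 120) = 1/(-86) = -1/86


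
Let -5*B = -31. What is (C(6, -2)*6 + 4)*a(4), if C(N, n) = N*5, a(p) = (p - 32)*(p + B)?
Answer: -262752/5 ≈ -52550.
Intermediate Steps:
B = 31/5 (B = -1/5*(-31) = 31/5 ≈ 6.2000)
a(p) = (-32 + p)*(31/5 + p) (a(p) = (p - 32)*(p + 31/5) = (-32 + p)*(31/5 + p))
C(N, n) = 5*N
(C(6, -2)*6 + 4)*a(4) = ((5*6)*6 + 4)*(-992/5 + 4**2 - 129/5*4) = (30*6 + 4)*(-992/5 + 16 - 516/5) = (180 + 4)*(-1428/5) = 184*(-1428/5) = -262752/5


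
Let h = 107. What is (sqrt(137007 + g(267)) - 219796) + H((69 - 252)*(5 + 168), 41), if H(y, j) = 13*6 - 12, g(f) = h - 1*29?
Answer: -219730 + sqrt(137085) ≈ -2.1936e+5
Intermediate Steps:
g(f) = 78 (g(f) = 107 - 1*29 = 107 - 29 = 78)
H(y, j) = 66 (H(y, j) = 78 - 12 = 66)
(sqrt(137007 + g(267)) - 219796) + H((69 - 252)*(5 + 168), 41) = (sqrt(137007 + 78) - 219796) + 66 = (sqrt(137085) - 219796) + 66 = (-219796 + sqrt(137085)) + 66 = -219730 + sqrt(137085)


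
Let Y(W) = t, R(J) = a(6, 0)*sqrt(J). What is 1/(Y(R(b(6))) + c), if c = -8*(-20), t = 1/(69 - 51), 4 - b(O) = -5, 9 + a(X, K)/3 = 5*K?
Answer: 18/2881 ≈ 0.0062478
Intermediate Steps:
a(X, K) = -27 + 15*K (a(X, K) = -27 + 3*(5*K) = -27 + 15*K)
b(O) = 9 (b(O) = 4 - 1*(-5) = 4 + 5 = 9)
R(J) = -27*sqrt(J) (R(J) = (-27 + 15*0)*sqrt(J) = (-27 + 0)*sqrt(J) = -27*sqrt(J))
t = 1/18 ≈ 0.055556
Y(W) = 1/18
c = 160
1/(Y(R(b(6))) + c) = 1/(1/18 + 160) = 1/(2881/18) = 18/2881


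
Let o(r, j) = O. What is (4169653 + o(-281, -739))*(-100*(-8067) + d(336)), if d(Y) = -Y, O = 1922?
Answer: 3363807903300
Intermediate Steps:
o(r, j) = 1922
(4169653 + o(-281, -739))*(-100*(-8067) + d(336)) = (4169653 + 1922)*(-100*(-8067) - 1*336) = 4171575*(806700 - 336) = 4171575*806364 = 3363807903300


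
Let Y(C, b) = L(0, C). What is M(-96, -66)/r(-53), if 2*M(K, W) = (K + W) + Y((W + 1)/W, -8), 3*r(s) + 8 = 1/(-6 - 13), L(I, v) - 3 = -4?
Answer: 3097/102 ≈ 30.363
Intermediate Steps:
L(I, v) = -1 (L(I, v) = 3 - 4 = -1)
Y(C, b) = -1
r(s) = -51/19 (r(s) = -8/3 + 1/(3*(-6 - 13)) = -8/3 + (⅓)/(-19) = -8/3 + (⅓)*(-1/19) = -8/3 - 1/57 = -51/19)
M(K, W) = -½ + K/2 + W/2 (M(K, W) = ((K + W) - 1)/2 = (-1 + K + W)/2 = -½ + K/2 + W/2)
M(-96, -66)/r(-53) = (-½ + (½)*(-96) + (½)*(-66))/(-51/19) = (-½ - 48 - 33)*(-19/51) = -163/2*(-19/51) = 3097/102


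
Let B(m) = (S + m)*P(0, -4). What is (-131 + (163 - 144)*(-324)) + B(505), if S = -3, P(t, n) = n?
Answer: -8295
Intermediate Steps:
B(m) = 12 - 4*m (B(m) = (-3 + m)*(-4) = 12 - 4*m)
(-131 + (163 - 144)*(-324)) + B(505) = (-131 + (163 - 144)*(-324)) + (12 - 4*505) = (-131 + 19*(-324)) + (12 - 2020) = (-131 - 6156) - 2008 = -6287 - 2008 = -8295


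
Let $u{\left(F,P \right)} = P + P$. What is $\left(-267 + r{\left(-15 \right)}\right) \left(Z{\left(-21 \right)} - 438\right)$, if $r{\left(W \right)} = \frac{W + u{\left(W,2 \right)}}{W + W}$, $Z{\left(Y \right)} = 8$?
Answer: $\frac{343957}{3} \approx 1.1465 \cdot 10^{5}$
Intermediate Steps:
$u{\left(F,P \right)} = 2 P$
$r{\left(W \right)} = \frac{4 + W}{2 W}$ ($r{\left(W \right)} = \frac{W + 2 \cdot 2}{W + W} = \frac{W + 4}{2 W} = \left(4 + W\right) \frac{1}{2 W} = \frac{4 + W}{2 W}$)
$\left(-267 + r{\left(-15 \right)}\right) \left(Z{\left(-21 \right)} - 438\right) = \left(-267 + \frac{4 - 15}{2 \left(-15\right)}\right) \left(8 - 438\right) = \left(-267 + \frac{1}{2} \left(- \frac{1}{15}\right) \left(-11\right)\right) \left(-430\right) = \left(-267 + \frac{11}{30}\right) \left(-430\right) = \left(- \frac{7999}{30}\right) \left(-430\right) = \frac{343957}{3}$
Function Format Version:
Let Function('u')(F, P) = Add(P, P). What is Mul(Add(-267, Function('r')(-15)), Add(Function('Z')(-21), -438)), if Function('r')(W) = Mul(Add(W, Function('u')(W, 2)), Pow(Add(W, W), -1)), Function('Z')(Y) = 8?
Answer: Rational(343957, 3) ≈ 1.1465e+5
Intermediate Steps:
Function('u')(F, P) = Mul(2, P)
Function('r')(W) = Mul(Rational(1, 2), Pow(W, -1), Add(4, W)) (Function('r')(W) = Mul(Add(W, Mul(2, 2)), Pow(Add(W, W), -1)) = Mul(Add(W, 4), Pow(Mul(2, W), -1)) = Mul(Add(4, W), Mul(Rational(1, 2), Pow(W, -1))) = Mul(Rational(1, 2), Pow(W, -1), Add(4, W)))
Mul(Add(-267, Function('r')(-15)), Add(Function('Z')(-21), -438)) = Mul(Add(-267, Mul(Rational(1, 2), Pow(-15, -1), Add(4, -15))), Add(8, -438)) = Mul(Add(-267, Mul(Rational(1, 2), Rational(-1, 15), -11)), -430) = Mul(Add(-267, Rational(11, 30)), -430) = Mul(Rational(-7999, 30), -430) = Rational(343957, 3)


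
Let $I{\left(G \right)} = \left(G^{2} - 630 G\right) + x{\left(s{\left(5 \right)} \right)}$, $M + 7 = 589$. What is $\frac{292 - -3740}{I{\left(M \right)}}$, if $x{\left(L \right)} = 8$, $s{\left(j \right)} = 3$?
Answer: $- \frac{504}{3491} \approx -0.14437$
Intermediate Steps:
$M = 582$ ($M = -7 + 589 = 582$)
$I{\left(G \right)} = 8 + G^{2} - 630 G$ ($I{\left(G \right)} = \left(G^{2} - 630 G\right) + 8 = 8 + G^{2} - 630 G$)
$\frac{292 - -3740}{I{\left(M \right)}} = \frac{292 - -3740}{8 + 582^{2} - 366660} = \frac{292 + 3740}{8 + 338724 - 366660} = \frac{4032}{-27928} = 4032 \left(- \frac{1}{27928}\right) = - \frac{504}{3491}$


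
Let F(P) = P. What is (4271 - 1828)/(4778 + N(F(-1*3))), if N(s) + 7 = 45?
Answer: 349/688 ≈ 0.50727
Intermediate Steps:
N(s) = 38 (N(s) = -7 + 45 = 38)
(4271 - 1828)/(4778 + N(F(-1*3))) = (4271 - 1828)/(4778 + 38) = 2443/4816 = 2443*(1/4816) = 349/688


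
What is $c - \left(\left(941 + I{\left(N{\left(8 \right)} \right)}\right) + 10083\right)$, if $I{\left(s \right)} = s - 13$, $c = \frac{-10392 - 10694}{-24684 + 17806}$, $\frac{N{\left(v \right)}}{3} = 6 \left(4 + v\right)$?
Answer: $- \frac{38599110}{3439} \approx -11224.0$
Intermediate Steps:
$N{\left(v \right)} = 72 + 18 v$ ($N{\left(v \right)} = 3 \cdot 6 \left(4 + v\right) = 3 \left(24 + 6 v\right) = 72 + 18 v$)
$c = \frac{10543}{3439}$ ($c = - \frac{21086}{-6878} = \left(-21086\right) \left(- \frac{1}{6878}\right) = \frac{10543}{3439} \approx 3.0657$)
$I{\left(s \right)} = -13 + s$
$c - \left(\left(941 + I{\left(N{\left(8 \right)} \right)}\right) + 10083\right) = \frac{10543}{3439} - \left(\left(941 + \left(-13 + \left(72 + 18 \cdot 8\right)\right)\right) + 10083\right) = \frac{10543}{3439} - \left(\left(941 + \left(-13 + \left(72 + 144\right)\right)\right) + 10083\right) = \frac{10543}{3439} - \left(\left(941 + \left(-13 + 216\right)\right) + 10083\right) = \frac{10543}{3439} - \left(\left(941 + 203\right) + 10083\right) = \frac{10543}{3439} - \left(1144 + 10083\right) = \frac{10543}{3439} - 11227 = - \frac{38599110}{3439}$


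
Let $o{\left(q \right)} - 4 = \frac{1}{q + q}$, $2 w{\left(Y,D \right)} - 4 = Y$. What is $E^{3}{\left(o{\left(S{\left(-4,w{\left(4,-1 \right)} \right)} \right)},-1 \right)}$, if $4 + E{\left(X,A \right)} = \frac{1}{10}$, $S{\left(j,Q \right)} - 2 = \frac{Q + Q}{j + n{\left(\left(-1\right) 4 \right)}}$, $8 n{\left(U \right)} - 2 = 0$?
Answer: $- \frac{59319}{1000} \approx -59.319$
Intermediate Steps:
$w{\left(Y,D \right)} = 2 + \frac{Y}{2}$
$n{\left(U \right)} = \frac{1}{4}$ ($n{\left(U \right)} = \frac{1}{4} + \frac{1}{8} \cdot 0 = \frac{1}{4} + 0 = \frac{1}{4}$)
$S{\left(j,Q \right)} = 2 + \frac{2 Q}{\frac{1}{4} + j}$ ($S{\left(j,Q \right)} = 2 + \frac{Q + Q}{j + \frac{1}{4}} = 2 + \frac{2 Q}{\frac{1}{4} + j}$)
$o{\left(q \right)} = 4 + \frac{1}{2 q}$ ($o{\left(q \right)} = 4 + \frac{1}{q + q} = 4 + \frac{1}{2 q}$)
$E{\left(X,A \right)} = - \frac{39}{10}$ ($E{\left(X,A \right)} = -4 + \frac{1}{10} = - \frac{39}{10}$)
$E^{3}{\left(o{\left(S{\left(-4,w{\left(4,-1 \right)} \right)} \right)},-1 \right)} = \left(- \frac{39}{10}\right)^{3} = - \frac{59319}{1000}$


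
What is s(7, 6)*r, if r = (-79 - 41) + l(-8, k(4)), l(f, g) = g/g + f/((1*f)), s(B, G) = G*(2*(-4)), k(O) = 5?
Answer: 5664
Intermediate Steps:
s(B, G) = -8*G (s(B, G) = G*(-8) = -8*G)
l(f, g) = 2 (l(f, g) = 1 + f/f = 1 + 1 = 2)
r = -118 (r = (-79 - 41) + 2 = -120 + 2 = -118)
s(7, 6)*r = -8*6*(-118) = -48*(-118) = 5664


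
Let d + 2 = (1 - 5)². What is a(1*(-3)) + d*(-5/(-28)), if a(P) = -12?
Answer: -19/2 ≈ -9.5000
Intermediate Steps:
d = 14 (d = -2 + (1 - 5)² = -2 + (-4)² = -2 + 16 = 14)
a(1*(-3)) + d*(-5/(-28)) = -12 + 14*(-5/(-28)) = -12 + 14*(-5*(-1/28)) = -12 + 14*(5/28) = -12 + 5/2 = -19/2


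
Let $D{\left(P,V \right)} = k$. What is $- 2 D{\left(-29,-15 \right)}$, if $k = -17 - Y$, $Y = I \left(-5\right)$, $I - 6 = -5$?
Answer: $24$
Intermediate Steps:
$I = 1$ ($I = 6 - 5 = 1$)
$Y = -5$ ($Y = 1 \left(-5\right) = -5$)
$k = -12$ ($k = -17 - -5 = -17 + 5 = -12$)
$D{\left(P,V \right)} = -12$
$- 2 D{\left(-29,-15 \right)} = \left(-2\right) \left(-12\right) = 24$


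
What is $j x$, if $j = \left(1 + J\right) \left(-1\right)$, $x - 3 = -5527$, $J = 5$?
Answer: $33144$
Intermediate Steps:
$x = -5524$ ($x = 3 - 5527 = -5524$)
$j = -6$ ($j = \left(1 + 5\right) \left(-1\right) = 6 \left(-1\right) = -6$)
$j x = \left(-6\right) \left(-5524\right) = 33144$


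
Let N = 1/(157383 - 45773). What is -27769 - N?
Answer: -3099298091/111610 ≈ -27769.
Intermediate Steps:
N = 1/111610 ≈ 8.9598e-6
-27769 - N = -27769 - 1*1/111610 = -27769 - 1/111610 = -3099298091/111610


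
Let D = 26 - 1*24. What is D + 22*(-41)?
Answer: -900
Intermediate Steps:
D = 2 (D = 26 - 24 = 2)
D + 22*(-41) = 2 + 22*(-41) = 2 - 902 = -900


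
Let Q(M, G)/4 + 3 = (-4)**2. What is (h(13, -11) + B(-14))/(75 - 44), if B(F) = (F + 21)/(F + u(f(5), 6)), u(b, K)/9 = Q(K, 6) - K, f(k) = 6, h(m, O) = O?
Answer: -4393/12400 ≈ -0.35427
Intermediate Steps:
Q(M, G) = 52 (Q(M, G) = -12 + 4*(-4)**2 = -12 + 4*16 = -12 + 64 = 52)
u(b, K) = 468 - 9*K (u(b, K) = 9*(52 - K) = 468 - 9*K)
B(F) = (21 + F)/(414 + F) (B(F) = (F + 21)/(F + (468 - 9*6)) = (21 + F)/(F + (468 - 54)) = (21 + F)/(F + 414) = (21 + F)/(414 + F))
(h(13, -11) + B(-14))/(75 - 44) = (-11 + (21 - 14)/(414 - 14))/(75 - 44) = (-11 + 7/400)/31 = (-11 + (1/400)*7)*(1/31) = (-11 + 7/400)*(1/31) = -4393/400*1/31 = -4393/12400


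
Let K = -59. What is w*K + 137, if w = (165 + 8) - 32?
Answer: -8182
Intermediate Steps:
w = 141 (w = 173 - 32 = 141)
w*K + 137 = 141*(-59) + 137 = -8319 + 137 = -8182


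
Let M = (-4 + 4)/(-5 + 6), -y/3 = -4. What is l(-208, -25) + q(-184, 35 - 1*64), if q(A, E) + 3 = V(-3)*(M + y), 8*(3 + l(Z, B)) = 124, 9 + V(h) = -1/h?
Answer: -189/2 ≈ -94.500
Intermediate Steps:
V(h) = -9 - 1/h
l(Z, B) = 25/2 (l(Z, B) = -3 + (1/8)*124 = -3 + 31/2 = 25/2)
y = 12 (y = -3*(-4) = 12)
M = 0 (M = 0/1 = 0*1 = 0)
q(A, E) = -107 (q(A, E) = -3 + (-9 - 1/(-3))*(0 + 12) = -3 + (-9 - 1*(-1/3))*12 = -3 + (-9 + 1/3)*12 = -3 - 26/3*12 = -3 - 104 = -107)
l(-208, -25) + q(-184, 35 - 1*64) = 25/2 - 107 = -189/2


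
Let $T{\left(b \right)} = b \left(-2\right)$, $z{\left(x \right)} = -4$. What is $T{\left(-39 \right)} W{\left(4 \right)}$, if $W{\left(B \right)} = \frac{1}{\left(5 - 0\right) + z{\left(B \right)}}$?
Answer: $78$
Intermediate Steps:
$W{\left(B \right)} = 1$ ($W{\left(B \right)} = \frac{1}{\left(5 - 0\right) - 4} = \frac{1}{\left(5 + 0\right) - 4} = \frac{1}{5 - 4} = 1^{-1} = 1$)
$T{\left(b \right)} = - 2 b$
$T{\left(-39 \right)} W{\left(4 \right)} = \left(-2\right) \left(-39\right) 1 = 78 \cdot 1 = 78$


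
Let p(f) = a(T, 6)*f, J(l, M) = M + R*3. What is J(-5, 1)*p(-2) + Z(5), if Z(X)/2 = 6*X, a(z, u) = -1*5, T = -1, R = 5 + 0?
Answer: 220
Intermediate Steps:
R = 5
a(z, u) = -5
J(l, M) = 15 + M (J(l, M) = M + 5*3 = M + 15 = 15 + M)
Z(X) = 12*X (Z(X) = 2*(6*X) = 12*X)
p(f) = -5*f
J(-5, 1)*p(-2) + Z(5) = (15 + 1)*(-5*(-2)) + 12*5 = 16*10 + 60 = 160 + 60 = 220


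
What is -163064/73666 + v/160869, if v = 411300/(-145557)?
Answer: -212126287232384/95829680834721 ≈ -2.2136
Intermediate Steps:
v = -45700/16173 (v = 411300*(-1/145557) = -45700/16173 ≈ -2.8257)
-163064/73666 + v/160869 = -163064/73666 - 45700/16173/160869 = -163064*1/73666 - 45700/16173*1/160869 = -81532/36833 - 45700/2601734337 = -212126287232384/95829680834721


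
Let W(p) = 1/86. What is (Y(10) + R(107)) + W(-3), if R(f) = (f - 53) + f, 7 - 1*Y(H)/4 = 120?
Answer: -25025/86 ≈ -290.99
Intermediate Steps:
Y(H) = -452 (Y(H) = 28 - 4*120 = 28 - 480 = -452)
R(f) = -53 + 2*f (R(f) = (-53 + f) + f = -53 + 2*f)
W(p) = 1/86
(Y(10) + R(107)) + W(-3) = (-452 + (-53 + 2*107)) + 1/86 = (-452 + (-53 + 214)) + 1/86 = (-452 + 161) + 1/86 = -291 + 1/86 = -25025/86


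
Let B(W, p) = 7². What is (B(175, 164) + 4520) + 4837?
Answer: 9406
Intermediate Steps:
B(W, p) = 49
(B(175, 164) + 4520) + 4837 = (49 + 4520) + 4837 = 4569 + 4837 = 9406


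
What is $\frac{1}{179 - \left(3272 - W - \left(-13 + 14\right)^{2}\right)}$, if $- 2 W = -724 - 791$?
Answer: $- \frac{2}{4669} \approx -0.00042836$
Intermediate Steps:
$W = \frac{1515}{2}$ ($W = - \frac{-724 - 791}{2} = \left(- \frac{1}{2}\right) \left(-1515\right) = \frac{1515}{2} \approx 757.5$)
$\frac{1}{179 - \left(3272 - W - \left(-13 + 14\right)^{2}\right)} = \frac{1}{179 + \left(\left(-3272 + \left(-13 + 14\right)^{2}\right) + \frac{1515}{2}\right)} = \frac{1}{179 + \left(\left(-3272 + 1^{2}\right) + \frac{1515}{2}\right)} = \frac{1}{179 + \left(\left(-3272 + 1\right) + \frac{1515}{2}\right)} = \frac{1}{179 + \left(-3271 + \frac{1515}{2}\right)} = \frac{1}{179 - \frac{5027}{2}} = \frac{1}{- \frac{4669}{2}} = - \frac{2}{4669}$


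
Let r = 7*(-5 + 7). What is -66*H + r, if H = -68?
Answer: 4502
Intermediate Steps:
r = 14 (r = 7*2 = 14)
-66*H + r = -66*(-68) + 14 = 4488 + 14 = 4502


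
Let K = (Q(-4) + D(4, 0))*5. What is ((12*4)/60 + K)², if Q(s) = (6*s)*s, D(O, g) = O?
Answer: 6270016/25 ≈ 2.5080e+5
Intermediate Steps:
Q(s) = 6*s²
K = 500 (K = (6*(-4)² + 4)*5 = (6*16 + 4)*5 = (96 + 4)*5 = 100*5 = 500)
((12*4)/60 + K)² = ((12*4)/60 + 500)² = (48*(1/60) + 500)² = (⅘ + 500)² = (2504/5)² = 6270016/25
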